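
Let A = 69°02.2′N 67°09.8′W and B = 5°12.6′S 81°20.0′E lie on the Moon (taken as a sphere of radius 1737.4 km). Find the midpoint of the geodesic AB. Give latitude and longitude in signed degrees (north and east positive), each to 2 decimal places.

The central angle between A and B is δ = 1.9699 rad.
With f = 0.5, the slerp weights are sin((1−f)δ)/sin δ = 0.9043 and sin(fδ)/sin δ = 0.9043.
Weighted sum of the unit vectors: (0.9043)·(0.1389,-0.3297,0.9338) + (0.9043)·(0.1501,0.9845,-0.0908) = (0.2613, 0.5921, 0.7623).
Converting back: φ = atan2(z, √(x²+y²)) = 49.67°, λ = atan2(y, x) = 66.19°.

49.67°, 66.19°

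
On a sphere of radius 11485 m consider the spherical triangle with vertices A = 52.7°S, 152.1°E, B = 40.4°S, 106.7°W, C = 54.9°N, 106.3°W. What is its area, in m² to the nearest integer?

Side lengths (central angles): a = 1.6633, b = 2.3759, c = 1.1308 rad; semiperimeter s = 2.5850.
By l'Huilier's theorem, tan(E/4) = √[tan(s/2) tan((s−a)/2) tan((s−b)/2) tan((s−c)/2)], giving spherical excess E = 1.5317 rad.
Area = E·R² = 1.5317 × (11485)² ≈ 202038220 m².

202038220 m²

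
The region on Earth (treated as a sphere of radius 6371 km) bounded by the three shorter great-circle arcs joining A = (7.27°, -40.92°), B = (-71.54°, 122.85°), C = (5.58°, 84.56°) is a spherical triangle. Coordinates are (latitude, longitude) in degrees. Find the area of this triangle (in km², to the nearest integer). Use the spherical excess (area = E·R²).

Side lengths (central angles): a = 1.4150, b = 2.1661, c = 2.0060 rad; semiperimeter s = 2.7936.
By l'Huilier's theorem, tan(E/4) = √[tan(s/2) tan((s−a)/2) tan((s−b)/2) tan((s−c)/2)], giving spherical excess E = 2.6866 rad.
Area = E·R² = 2.6866 × (6371)² ≈ 109049172 km².

109049172 km²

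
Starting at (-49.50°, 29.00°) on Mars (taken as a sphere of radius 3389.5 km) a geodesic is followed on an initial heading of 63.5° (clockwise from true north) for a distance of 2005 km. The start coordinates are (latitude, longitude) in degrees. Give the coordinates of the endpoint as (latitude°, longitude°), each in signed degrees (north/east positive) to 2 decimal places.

-28.01°, 63.42°

Angular distance δ = d/R = 2005/3389.5 = 0.59153 rad; initial bearing θ = 1.1083 rad.
sin φ₂ = sin φ₁ cos δ + cos φ₁ sin δ cos θ = (-0.7604)(0.8301) + (0.6494)(0.5576)(0.4462) = -0.4696, so φ₂ = -28.01°.
Δλ = atan2(sin θ sin δ cos φ₁, cos δ − sin φ₁ sin φ₂) = atan2(0.3241, 0.4730) = 34.420°.
λ₂ = 29.000° + 34.420° = 63.42°.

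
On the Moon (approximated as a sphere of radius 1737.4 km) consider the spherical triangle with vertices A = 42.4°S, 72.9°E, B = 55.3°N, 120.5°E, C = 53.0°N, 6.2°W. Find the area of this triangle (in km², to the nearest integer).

5001706 km²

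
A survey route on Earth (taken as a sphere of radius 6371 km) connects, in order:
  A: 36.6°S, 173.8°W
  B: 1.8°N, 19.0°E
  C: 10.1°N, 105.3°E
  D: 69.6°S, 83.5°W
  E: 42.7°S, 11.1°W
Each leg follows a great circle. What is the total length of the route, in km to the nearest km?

43815 km

Leg A→B: central angle 2.5001 rad, distance 15928.2 km.
Leg B→C: central angle 1.5017 rad, distance 9567.5 km.
Leg C→D: central angle 2.0984 rad, distance 13369.2 km.
Leg D→E: central angle 0.7769 rad, distance 4949.7 km.
Total: 15928.2 + 9567.5 + 13369.2 + 4949.7 ≈ 43815 km.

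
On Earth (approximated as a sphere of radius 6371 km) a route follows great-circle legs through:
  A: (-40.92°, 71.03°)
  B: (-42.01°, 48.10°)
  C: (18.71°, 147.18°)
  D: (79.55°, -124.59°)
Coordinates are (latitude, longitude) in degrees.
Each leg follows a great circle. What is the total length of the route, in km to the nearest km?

21957 km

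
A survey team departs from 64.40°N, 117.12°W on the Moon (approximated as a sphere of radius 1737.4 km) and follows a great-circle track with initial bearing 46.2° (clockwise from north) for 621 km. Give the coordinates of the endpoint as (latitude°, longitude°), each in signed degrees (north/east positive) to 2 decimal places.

71.71°, -63.55°

Angular distance δ = d/R = 621/1737.4 = 0.35743 rad; initial bearing θ = 0.8063 rad.
sin φ₂ = sin φ₁ cos δ + cos φ₁ sin δ cos θ = (0.9018)(0.9368) + (0.4321)(0.3499)(0.6921) = 0.9495, so φ₂ = 71.71°.
Δλ = atan2(sin θ sin δ cos φ₁, cos δ − sin φ₁ sin φ₂) = atan2(0.1091, 0.0805) = 53.568°.
λ₂ = -117.120° + 53.568° = -63.55°.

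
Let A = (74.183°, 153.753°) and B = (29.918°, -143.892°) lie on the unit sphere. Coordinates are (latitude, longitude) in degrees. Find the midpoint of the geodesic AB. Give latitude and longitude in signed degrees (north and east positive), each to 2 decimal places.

55.02°, -157.56°

The central angle between A and B is δ = 0.9404 rad.
With f = 0.5, the slerp weights are sin((1−f)δ)/sin δ = 0.5609 and sin(fδ)/sin δ = 0.5609.
Weighted sum of the unit vectors: (0.5609)·(-0.2445,0.1205,0.9621) + (0.5609)·(-0.7002,-0.5108,0.4988) = (-0.5299, -0.2189, 0.8194).
Converting back: φ = atan2(z, √(x²+y²)) = 55.02°, λ = atan2(y, x) = -157.56°.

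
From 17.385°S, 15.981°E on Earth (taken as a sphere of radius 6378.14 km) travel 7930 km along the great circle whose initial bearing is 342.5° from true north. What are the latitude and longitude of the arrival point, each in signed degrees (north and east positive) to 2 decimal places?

49.97°, -10.29°

Angular distance δ = d/R = 7930/6378.14 = 1.24331 rad; initial bearing θ = 5.9778 rad.
sin φ₂ = sin φ₁ cos δ + cos φ₁ sin δ cos θ = (-0.2988)(0.3217) + (0.9543)(0.9469)(0.9537) = 0.7657, so φ₂ = 49.97°.
Δλ = atan2(sin θ sin δ cos φ₁, cos δ − sin φ₁ sin φ₂) = atan2(-0.2717, 0.5504) = -26.273°.
λ₂ = 15.981° − 26.273° = -10.29°.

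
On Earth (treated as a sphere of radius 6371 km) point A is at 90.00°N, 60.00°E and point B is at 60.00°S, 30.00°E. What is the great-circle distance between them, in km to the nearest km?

In radians: φ₁ = 1.5708, φ₂ = -1.0472, Δλ = -30.000° = -0.5236 rad.
cos c = sin φ₁ sin φ₂ + cos φ₁ cos φ₂ cos Δλ = (1.0000)(-0.8660) + (0.0000)(0.5000)(0.8660) = -0.86603,
so c = arccos(-0.86603) = 2.61799 rad.
Distance = R·c = 6371 × 2.6180 ≈ 16679 km.

16679 km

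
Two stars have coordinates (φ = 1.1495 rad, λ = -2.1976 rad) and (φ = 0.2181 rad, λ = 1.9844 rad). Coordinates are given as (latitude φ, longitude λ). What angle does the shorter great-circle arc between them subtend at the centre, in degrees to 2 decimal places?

90.26°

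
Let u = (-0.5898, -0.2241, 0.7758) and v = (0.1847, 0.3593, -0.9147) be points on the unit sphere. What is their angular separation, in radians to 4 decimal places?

2.6886 rad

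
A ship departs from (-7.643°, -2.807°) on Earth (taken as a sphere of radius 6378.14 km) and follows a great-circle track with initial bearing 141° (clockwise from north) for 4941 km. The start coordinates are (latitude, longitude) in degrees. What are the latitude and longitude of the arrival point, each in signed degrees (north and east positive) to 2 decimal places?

-39.33°, 31.88°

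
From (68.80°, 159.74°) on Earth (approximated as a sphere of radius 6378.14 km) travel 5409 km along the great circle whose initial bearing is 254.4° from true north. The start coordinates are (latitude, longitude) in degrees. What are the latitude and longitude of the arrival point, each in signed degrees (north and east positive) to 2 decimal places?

Angular distance δ = d/R = 5409/6378.14 = 0.84805 rad; initial bearing θ = 4.4401 rad.
sin φ₂ = sin φ₁ cos δ + cos φ₁ sin δ cos θ = (0.9323)(0.6614) + (0.3616)(0.7500)(-0.2689) = 0.5437, so φ₂ = 32.94°.
Δλ = atan2(sin θ sin δ cos φ₁, cos δ − sin φ₁ sin φ₂) = atan2(-0.2612, 0.1545) = -59.398°.
λ₂ = 159.740° − 59.398° = 100.34°.

32.94°, 100.34°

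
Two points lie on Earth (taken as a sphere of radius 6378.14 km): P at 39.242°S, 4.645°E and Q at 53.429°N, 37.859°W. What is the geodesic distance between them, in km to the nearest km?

With latitudes φ₁ = -39.242°, φ₂ = 53.429° and longitude difference Δλ = -42.504°:
cos c = sin φ₁ sin φ₂ + cos φ₁ cos φ₂ cos Δλ = (-0.6326)(0.8031) + (0.7745)(0.5958)(0.7372) = -0.16786,
so c = arccos(-0.16786) = 1.73945 rad.
Distance = R·c = 6378.14 × 1.7395 ≈ 11094 km.

11094 km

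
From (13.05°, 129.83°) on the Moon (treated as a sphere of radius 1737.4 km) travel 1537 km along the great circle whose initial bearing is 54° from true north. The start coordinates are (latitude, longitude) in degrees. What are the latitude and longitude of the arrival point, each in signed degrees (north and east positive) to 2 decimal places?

Angular distance δ = d/R = 1537/1737.4 = 0.88466 rad; initial bearing θ = 0.9425 rad.
sin φ₂ = sin φ₁ cos δ + cos φ₁ sin δ cos θ = (0.2258)(0.6336) + (0.9742)(0.7737)(0.5878) = 0.5861, so φ₂ = 35.88°.
Δλ = atan2(sin θ sin δ cos φ₁, cos δ − sin φ₁ sin φ₂) = atan2(0.6098, 0.5012) = 50.580°.
λ₂ = 129.830° + 50.580° = 180.41° → -179.59° after wrapping to (−180°, 180°].

35.88°, -179.59°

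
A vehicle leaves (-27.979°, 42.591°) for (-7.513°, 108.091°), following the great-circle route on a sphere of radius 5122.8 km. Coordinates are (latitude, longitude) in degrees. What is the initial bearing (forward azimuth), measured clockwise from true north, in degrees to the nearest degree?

85°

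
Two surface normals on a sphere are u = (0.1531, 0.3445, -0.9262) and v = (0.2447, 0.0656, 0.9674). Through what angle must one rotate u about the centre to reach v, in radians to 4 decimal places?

u·v = -0.8359; |u| = 1.0000, |v| = 1.0000.
cos θ = (u·v)/(|u||v|) = -0.8359, so θ = 2.5606 rad.

2.5606 rad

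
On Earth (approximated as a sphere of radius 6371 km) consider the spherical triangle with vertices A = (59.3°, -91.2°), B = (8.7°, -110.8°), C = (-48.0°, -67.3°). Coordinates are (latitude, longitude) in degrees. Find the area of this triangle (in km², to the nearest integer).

23773491 km²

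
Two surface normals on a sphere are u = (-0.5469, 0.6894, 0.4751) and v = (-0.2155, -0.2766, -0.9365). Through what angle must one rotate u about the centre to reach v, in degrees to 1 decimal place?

121.2°

u·v = -0.5178; |u| = 1.0000, |v| = 1.0000.
cos θ = (u·v)/(|u||v|) = -0.5177, so θ = 121.2°.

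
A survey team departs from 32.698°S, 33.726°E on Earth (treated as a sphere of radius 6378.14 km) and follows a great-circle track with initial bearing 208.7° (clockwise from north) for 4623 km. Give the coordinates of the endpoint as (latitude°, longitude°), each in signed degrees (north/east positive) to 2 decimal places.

Angular distance δ = d/R = 4623/6378.14 = 0.72482 rad; initial bearing θ = 3.6425 rad.
sin φ₂ = sin φ₁ cos δ + cos φ₁ sin δ cos θ = (-0.5402)(0.7486) + (0.8415)(0.6630)(-0.8771) = -0.8938, so φ₂ = -63.35°.
Δλ = atan2(sin θ sin δ cos φ₁, cos δ − sin φ₁ sin φ₂) = atan2(-0.2679, 0.2658) = -45.231°.
λ₂ = 33.726° − 45.231° = -11.51°.

-63.35°, -11.51°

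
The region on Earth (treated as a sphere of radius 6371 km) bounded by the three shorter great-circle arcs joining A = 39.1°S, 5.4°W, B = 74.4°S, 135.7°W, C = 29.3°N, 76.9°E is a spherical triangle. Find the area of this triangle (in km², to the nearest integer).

Side lengths (central angles): a = 2.3036, b = 1.7905, c = 1.0787 rad; semiperimeter s = 2.5864.
By l'Huilier's theorem, tan(E/4) = √[tan(s/2) tan((s−a)/2) tan((s−b)/2) tan((s−c)/2)], giving spherical excess E = 1.6715 rad.
Area = E·R² = 1.6715 × (6371)² ≈ 67847296 km².

67847296 km²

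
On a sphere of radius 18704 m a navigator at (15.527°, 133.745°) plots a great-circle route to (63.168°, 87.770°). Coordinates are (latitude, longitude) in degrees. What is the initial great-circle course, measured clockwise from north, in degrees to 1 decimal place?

With φ₁ = 0.2710, φ₂ = 1.1025, Δλ = -0.8024 rad, the forward-azimuth formula gives
θ = atan2( sin Δλ cos φ₂ , cos φ₁ sin φ₂ − sin φ₁ cos φ₂ cos Δλ ) = atan2(-0.3246, 0.7758) = -22.70°.
Adding 360° brings this into [0°, 360°): 337.3°.

337.3°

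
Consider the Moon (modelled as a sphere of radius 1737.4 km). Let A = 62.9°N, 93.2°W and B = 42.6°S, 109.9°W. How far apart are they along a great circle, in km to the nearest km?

3225 km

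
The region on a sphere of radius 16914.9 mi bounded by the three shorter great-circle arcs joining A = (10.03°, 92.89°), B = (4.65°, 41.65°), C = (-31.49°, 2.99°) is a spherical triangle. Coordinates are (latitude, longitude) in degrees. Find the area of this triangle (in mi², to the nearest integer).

98442185 mi²

Side lengths (central angles): a = 0.9004, b = 1.6604, c = 0.8911 rad; semiperimeter s = 1.7259.
By l'Huilier's theorem, tan(E/4) = √[tan(s/2) tan((s−a)/2) tan((s−b)/2) tan((s−c)/2)], giving spherical excess E = 0.3441 rad.
Area = E·R² = 0.3441 × (16914.9)² ≈ 98442185 mi².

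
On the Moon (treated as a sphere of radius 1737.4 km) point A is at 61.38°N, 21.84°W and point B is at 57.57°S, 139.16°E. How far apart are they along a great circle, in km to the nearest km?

5145 km

With latitudes φ₁ = 61.380°, φ₂ = -57.570° and longitude difference Δλ = 161.000°:
Haversine: a = sin²(Δφ/2) + cos φ₁ cos φ₂ sin²(Δλ/2) = 0.7420 + (0.4790)(0.5363)(0.9728) = 0.99190.
Central angle c = 2·arcsin(√a) = 2.96132 rad.
Distance = R·c = 1737.4 × 2.9613 ≈ 5145 km.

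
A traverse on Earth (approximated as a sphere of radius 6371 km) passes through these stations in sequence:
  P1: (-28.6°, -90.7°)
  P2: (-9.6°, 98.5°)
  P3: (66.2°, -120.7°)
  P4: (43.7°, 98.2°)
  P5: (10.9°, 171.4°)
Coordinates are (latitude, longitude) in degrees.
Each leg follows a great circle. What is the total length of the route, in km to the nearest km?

43890 km

Leg P1→P2: central angle 2.4571 rad, distance 15654.0 km.
Leg P2→P3: central angle 2.0498 rad, distance 13059.5 km.
Leg P3→P4: central angle 1.1537 rad, distance 7350.4 km.
Leg P4→P5: central angle 1.2283 rad, distance 7825.5 km.
Total: 15654.0 + 13059.5 + 7350.4 + 7825.5 ≈ 43890 km.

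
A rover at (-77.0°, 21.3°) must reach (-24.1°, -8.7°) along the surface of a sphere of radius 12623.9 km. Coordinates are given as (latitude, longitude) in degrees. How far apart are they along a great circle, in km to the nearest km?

12085 km

Let φ₁ = -1.3439 rad, φ₂ = -0.4206 rad, and Δλ = -0.5236 rad.
Haversine: a = sin²(Δφ/2) + cos φ₁ cos φ₂ sin²(Δλ/2) = 0.1984 + (0.2250)(0.9128)(0.0670) = 0.21215.
Central angle c = 2·arcsin(√a) = 0.95734 rad.
Distance = R·c = 12623.9 × 0.9573 ≈ 12085 km.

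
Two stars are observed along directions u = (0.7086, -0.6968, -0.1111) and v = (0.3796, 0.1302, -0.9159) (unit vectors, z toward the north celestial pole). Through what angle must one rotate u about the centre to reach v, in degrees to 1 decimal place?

u·v = 0.2800; |u| = 1.0000, |v| = 1.0000.
cos θ = (u·v)/(|u||v|) = 0.2800, so θ = 73.7°.

73.7°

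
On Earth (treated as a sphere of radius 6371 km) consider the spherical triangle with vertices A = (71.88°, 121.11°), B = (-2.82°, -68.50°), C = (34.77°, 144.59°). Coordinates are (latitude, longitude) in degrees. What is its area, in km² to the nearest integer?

40980394 km²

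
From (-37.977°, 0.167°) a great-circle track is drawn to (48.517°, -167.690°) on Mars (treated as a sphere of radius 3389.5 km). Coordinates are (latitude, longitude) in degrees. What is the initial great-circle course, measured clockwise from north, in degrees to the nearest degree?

With φ₁ = -0.6628, φ₂ = 0.8468, Δλ = -2.9297 rad, the forward-azimuth formula gives
θ = atan2( sin Δλ cos φ₂ , cos φ₁ sin φ₂ − sin φ₁ cos φ₂ cos Δλ ) = atan2(-0.1393, 0.1920) = -35.96°.
Adding 360° brings this into [0°, 360°): 324°.

324°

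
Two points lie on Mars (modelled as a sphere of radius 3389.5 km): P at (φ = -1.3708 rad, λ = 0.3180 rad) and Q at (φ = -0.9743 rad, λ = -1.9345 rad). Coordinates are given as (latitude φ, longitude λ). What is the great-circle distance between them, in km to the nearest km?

2498 km

Let φ₁ = -1.3708 rad, φ₂ = -0.9743 rad, and Δλ = -2.2525 rad.
Haversine: a = sin²(Δφ/2) + cos φ₁ cos φ₂ sin²(Δλ/2) = 0.0388 + (0.1987)(0.5617)(0.8151) = 0.12975.
Central angle c = 2·arcsin(√a) = 0.73699 rad.
Distance = R·c = 3389.5 × 0.7370 ≈ 2498 km.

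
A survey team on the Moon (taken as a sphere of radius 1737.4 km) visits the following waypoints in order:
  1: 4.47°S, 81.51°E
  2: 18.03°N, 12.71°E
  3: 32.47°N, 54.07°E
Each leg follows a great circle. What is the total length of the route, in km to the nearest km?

Leg 1→2: central angle 1.2464 rad, distance 2165.6 km.
Leg 2→3: central angle 0.6946 rad, distance 1206.8 km.
Total: 2165.6 + 1206.8 ≈ 3372 km.

3372 km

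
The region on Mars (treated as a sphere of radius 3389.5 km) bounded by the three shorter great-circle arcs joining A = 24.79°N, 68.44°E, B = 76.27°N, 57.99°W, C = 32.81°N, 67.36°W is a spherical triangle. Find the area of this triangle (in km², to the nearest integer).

Side lengths (central angles): a = 0.7624, b = 1.8963, c = 1.2877 rad; semiperimeter s = 1.9732.
By l'Huilier's theorem, tan(E/4) = √[tan(s/2) tan((s−a)/2) tan((s−b)/2) tan((s−c)/2)], giving spherical excess E = 0.4771 rad.
Area = E·R² = 0.4771 × (3389.5)² ≈ 5481121 km².

5481121 km²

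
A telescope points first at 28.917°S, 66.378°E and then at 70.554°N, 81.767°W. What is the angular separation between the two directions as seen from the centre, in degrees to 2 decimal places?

Let φ₁ = -0.5047 rad, φ₂ = 1.2314 rad, and Δλ = -2.5856 rad.
cos c = sin φ₁ sin φ₂ + cos φ₁ cos φ₂ cos Δλ = (-0.4835)(0.9430) + (0.8753)(0.3329)(-0.8494) = -0.70348,
so c = arccos(-0.70348) = 2.35108 rad.
So the angular separation is 134.71°.

134.71°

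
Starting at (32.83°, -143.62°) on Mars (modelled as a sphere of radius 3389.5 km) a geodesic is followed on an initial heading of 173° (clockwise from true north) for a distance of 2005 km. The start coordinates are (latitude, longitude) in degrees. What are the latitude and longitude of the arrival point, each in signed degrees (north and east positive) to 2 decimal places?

-0.86°, -139.72°

Angular distance δ = d/R = 2005/3389.5 = 0.59153 rad; initial bearing θ = 3.0194 rad.
sin φ₂ = sin φ₁ cos δ + cos φ₁ sin δ cos θ = (0.5421)(0.8301) + (0.8403)(0.5576)(-0.9925) = -0.0150, so φ₂ = -0.86°.
Δλ = atan2(sin θ sin δ cos φ₁, cos δ − sin φ₁ sin φ₂) = atan2(0.0571, 0.8382) = 3.897°.
λ₂ = -143.620° + 3.897° = -139.72°.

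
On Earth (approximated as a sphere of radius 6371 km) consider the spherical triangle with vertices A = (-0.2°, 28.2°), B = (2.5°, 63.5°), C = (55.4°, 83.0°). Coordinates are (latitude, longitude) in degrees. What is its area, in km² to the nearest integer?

13481805 km²

Side lengths (central angles): a = 0.9635, b = 1.2404, c = 0.6177 rad; semiperimeter s = 1.4108.
By l'Huilier's theorem, tan(E/4) = √[tan(s/2) tan((s−a)/2) tan((s−b)/2) tan((s−c)/2)], giving spherical excess E = 0.3321 rad.
Area = E·R² = 0.3321 × (6371)² ≈ 13481805 km².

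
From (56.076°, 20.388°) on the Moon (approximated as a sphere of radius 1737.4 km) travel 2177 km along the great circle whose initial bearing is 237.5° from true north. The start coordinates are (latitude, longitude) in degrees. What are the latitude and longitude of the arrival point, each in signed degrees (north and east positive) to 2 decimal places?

Angular distance δ = d/R = 2177/1737.4 = 1.25302 rad; initial bearing θ = 4.1452 rad.
sin φ₂ = sin φ₁ cos δ + cos φ₁ sin δ cos θ = (0.8298)(0.3125) + (0.5581)(0.9499)(-0.5373) = -0.0256, so φ₂ = -1.47°.
Δλ = atan2(sin θ sin δ cos φ₁, cos δ − sin φ₁ sin φ₂) = atan2(-0.4471, 0.3337) = -53.267°.
λ₂ = 20.388° − 53.267° = -32.88°.

-1.47°, -32.88°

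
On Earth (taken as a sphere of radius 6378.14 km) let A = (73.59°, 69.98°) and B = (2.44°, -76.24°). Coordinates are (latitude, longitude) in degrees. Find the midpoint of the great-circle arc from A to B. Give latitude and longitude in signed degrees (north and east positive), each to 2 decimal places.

52.09°, -64.63°

Central angle δ = 1.7658 rad. Interpolating on the sphere with fraction f = 0.5:
P = [sin((1−f)δ)·A + sin(fδ)·B] / sin δ = 0.7875·A + 0.7875·B in Cartesian coordinates,
giving P = (0.2633, -0.5552, 0.7890), i.e. latitude 52.09°, longitude -64.63°.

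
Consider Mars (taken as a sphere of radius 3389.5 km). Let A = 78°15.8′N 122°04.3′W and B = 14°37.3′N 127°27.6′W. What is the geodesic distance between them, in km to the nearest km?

Let φ₁ = 1.3660 rad, φ₂ = 0.2552 rad, and Δλ = -0.0940 rad.
cos c = sin φ₁ sin φ₂ + cos φ₁ cos φ₂ cos Δλ = (0.9791)(0.2524) + (0.2034)(0.9676)(0.9956) = 0.44311,
so c = arccos(0.44311) = 1.11173 rad.
Distance = R·c = 3389.5 × 1.1117 ≈ 3768 km.

3768 km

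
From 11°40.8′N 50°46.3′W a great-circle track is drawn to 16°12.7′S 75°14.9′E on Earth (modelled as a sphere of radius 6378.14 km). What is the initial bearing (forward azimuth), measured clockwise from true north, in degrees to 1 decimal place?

Δλ = 126.020° = 2.1995 rad.
y = sin Δλ · cos φ₂ = (0.8088)(0.9602) = 0.7767
x = cos φ₁ sin φ₂ − sin φ₁ cos φ₂ cos Δλ = (0.9793)(-0.2792) − (0.2024)(0.9602)(-0.5881) = -0.1591
θ = atan2(y, x) = 101.58°, so the bearing is 101.6°.

101.6°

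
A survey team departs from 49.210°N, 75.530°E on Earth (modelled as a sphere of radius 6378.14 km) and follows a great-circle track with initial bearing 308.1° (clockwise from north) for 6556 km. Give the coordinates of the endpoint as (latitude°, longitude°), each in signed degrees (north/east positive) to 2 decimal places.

47.42°, -19.77°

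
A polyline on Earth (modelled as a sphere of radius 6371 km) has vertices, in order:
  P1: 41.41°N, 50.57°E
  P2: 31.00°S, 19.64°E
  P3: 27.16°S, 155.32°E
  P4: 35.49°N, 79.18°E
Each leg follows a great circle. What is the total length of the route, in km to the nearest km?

31265 km

Leg P1→P2: central angle 1.3584 rad, distance 8654.5 km.
Leg P2→P3: central angle 1.8866 rad, distance 12019.2 km.
Leg P3→P4: central angle 1.6624 rad, distance 10591.1 km.
Total: 8654.5 + 12019.2 + 10591.1 ≈ 31265 km.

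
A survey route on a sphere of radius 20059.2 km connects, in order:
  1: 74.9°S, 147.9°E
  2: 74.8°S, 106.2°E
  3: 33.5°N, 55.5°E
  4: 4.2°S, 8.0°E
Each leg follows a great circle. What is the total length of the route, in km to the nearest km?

Leg 1→2: central angle 0.1863 rad, distance 3737.3 km.
Leg 2→3: central angle 1.9759 rad, distance 39635.7 km.
Leg 3→4: central angle 1.0223 rad, distance 20505.9 km.
Total: 3737.3 + 39635.7 + 20505.9 ≈ 63879 km.

63879 km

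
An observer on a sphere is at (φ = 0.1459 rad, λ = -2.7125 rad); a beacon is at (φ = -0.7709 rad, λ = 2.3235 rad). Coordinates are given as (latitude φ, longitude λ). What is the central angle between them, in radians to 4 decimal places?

1.4461 rad

Let φ₁ = 0.1459 rad, φ₂ = -0.7709 rad, and Δλ = -1.2472 rad.
Haversine: a = sin²(Δφ/2) + cos φ₁ cos φ₂ sin²(Δλ/2) = 0.1958 + (0.9894)(0.7173)(0.3410) = 0.43782.
Central angle c = 2·arcsin(√a) = 1.44611 rad.
So the angular separation is 1.4461 rad.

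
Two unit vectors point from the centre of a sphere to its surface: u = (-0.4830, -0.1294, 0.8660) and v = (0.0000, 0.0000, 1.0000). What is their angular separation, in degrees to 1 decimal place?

30.0°

u·v = 0.8660; |u| = 1.0000, |v| = 1.0000.
cos θ = (u·v)/(|u||v|) = 0.8660, so θ = 30.0°.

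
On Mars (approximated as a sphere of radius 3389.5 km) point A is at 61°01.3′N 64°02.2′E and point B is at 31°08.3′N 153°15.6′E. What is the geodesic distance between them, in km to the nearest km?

3712 km

In radians: φ₁ = 1.0650, φ₂ = 0.5435, Δλ = 89.223° = 1.5572 rad.
cos c = sin φ₁ sin φ₂ + cos φ₁ cos φ₂ cos Δλ = (0.8748)(0.5171) + (0.4845)(0.8559)(0.0136) = 0.45799,
so c = arccos(0.45799) = 1.09507 rad.
Distance = R·c = 3389.5 × 1.0951 ≈ 3712 km.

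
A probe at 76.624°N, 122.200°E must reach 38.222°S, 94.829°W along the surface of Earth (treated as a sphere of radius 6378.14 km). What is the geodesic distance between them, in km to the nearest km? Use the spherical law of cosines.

Let φ₁ = 1.3373 rad, φ₂ = -0.6671 rad, and Δλ = 2.4953 rad.
cos c = sin φ₁ sin φ₂ + cos φ₁ cos φ₂ cos Δλ = (0.9729)(-0.6187) + (0.2313)(0.7856)(-0.7983) = -0.74702,
so c = arccos(-0.74702) = 2.41436 rad.
Distance = R·c = 6378.14 × 2.4144 ≈ 15399 km.

15399 km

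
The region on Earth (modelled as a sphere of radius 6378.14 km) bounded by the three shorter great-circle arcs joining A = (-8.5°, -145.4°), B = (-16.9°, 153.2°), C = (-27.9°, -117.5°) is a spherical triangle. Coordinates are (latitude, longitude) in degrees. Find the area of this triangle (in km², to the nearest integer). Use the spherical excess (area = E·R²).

Side lengths (central angles): a = 1.4239, b = 0.5705, c = 1.0519 rad; semiperimeter s = 1.5231.
By l'Huilier's theorem, tan(E/4) = √[tan(s/2) tan((s−a)/2) tan((s−b)/2) tan((s−c)/2)], giving spherical excess E = 0.3057 rad.
Area = E·R² = 0.3057 × (6378.14)² ≈ 12437276 km².

12437276 km²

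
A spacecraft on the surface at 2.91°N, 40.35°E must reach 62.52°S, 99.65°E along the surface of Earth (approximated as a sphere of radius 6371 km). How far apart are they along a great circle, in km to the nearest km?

8788 km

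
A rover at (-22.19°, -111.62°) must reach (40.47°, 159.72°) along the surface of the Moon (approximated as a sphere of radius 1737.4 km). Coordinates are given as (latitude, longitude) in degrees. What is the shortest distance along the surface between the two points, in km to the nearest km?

3130 km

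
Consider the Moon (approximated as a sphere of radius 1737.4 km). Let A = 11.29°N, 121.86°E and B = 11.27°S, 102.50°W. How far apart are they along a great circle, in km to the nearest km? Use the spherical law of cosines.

4140 km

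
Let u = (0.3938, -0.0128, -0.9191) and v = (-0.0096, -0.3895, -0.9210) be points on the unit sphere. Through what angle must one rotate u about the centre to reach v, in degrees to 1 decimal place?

u·v = 0.8477; |u| = 1.0000, |v| = 1.0000.
cos θ = (u·v)/(|u||v|) = 0.8477, so θ = 32.0°.

32.0°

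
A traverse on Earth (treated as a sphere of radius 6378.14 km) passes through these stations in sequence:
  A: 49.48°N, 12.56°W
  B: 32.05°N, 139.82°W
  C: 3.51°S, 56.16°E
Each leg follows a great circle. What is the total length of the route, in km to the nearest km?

26020 km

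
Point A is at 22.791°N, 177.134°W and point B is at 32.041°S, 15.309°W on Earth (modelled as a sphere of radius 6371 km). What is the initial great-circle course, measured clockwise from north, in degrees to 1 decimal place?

123.8°

With φ₁ = 0.3978, φ₂ = -0.5592, Δλ = 2.8244 rad, the forward-azimuth formula gives
θ = atan2( sin Δλ cos φ₂ , cos φ₁ sin φ₂ − sin φ₁ cos φ₂ cos Δλ ) = atan2(0.2644, -0.1771) = 123.82°.
So the initial bearing is 123.8°.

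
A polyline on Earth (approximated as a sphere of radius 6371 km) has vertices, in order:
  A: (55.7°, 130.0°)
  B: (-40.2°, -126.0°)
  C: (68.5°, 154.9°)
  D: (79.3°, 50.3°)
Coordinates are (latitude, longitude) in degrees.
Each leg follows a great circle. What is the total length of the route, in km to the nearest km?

31026 km

Leg A→B: central angle 2.2618 rad, distance 14410.2 km.
Leg B→C: central angle 2.1503 rad, distance 13699.6 km.
Leg C→D: central angle 0.4577 rad, distance 2915.8 km.
Total: 14410.2 + 13699.6 + 2915.8 ≈ 31026 km.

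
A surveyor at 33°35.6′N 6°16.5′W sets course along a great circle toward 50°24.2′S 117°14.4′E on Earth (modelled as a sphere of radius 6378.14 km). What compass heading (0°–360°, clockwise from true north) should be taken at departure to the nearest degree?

With φ₁ = 0.5863, φ₂ = -0.8797, Δλ = 2.1557 rad, the forward-azimuth formula gives
θ = atan2( sin Δλ cos φ₂ , cos φ₁ sin φ₂ − sin φ₁ cos φ₂ cos Δλ ) = atan2(0.5314, -0.4471) = 130.08°.
So the initial bearing is 130°.

130°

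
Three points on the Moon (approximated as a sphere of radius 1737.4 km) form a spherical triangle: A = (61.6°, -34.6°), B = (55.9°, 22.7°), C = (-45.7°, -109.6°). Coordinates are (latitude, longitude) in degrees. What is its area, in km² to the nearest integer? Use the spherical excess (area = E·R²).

1850994 km²

Side lengths (central angles): a = 2.5986, b = 2.1455, c = 0.5106 rad; semiperimeter s = 2.6273.
By l'Huilier's theorem, tan(E/4) = √[tan(s/2) tan((s−a)/2) tan((s−b)/2) tan((s−c)/2)], giving spherical excess E = 0.6132 rad.
Area = E·R² = 0.6132 × (1737.4)² ≈ 1850994 km².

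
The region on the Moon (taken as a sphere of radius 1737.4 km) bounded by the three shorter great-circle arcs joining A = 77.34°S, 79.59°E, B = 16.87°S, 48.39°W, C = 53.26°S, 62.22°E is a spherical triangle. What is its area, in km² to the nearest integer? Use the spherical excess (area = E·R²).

Side lengths (central angles): a = 1.5397, b = 0.4347, c = 1.4161 rad; semiperimeter s = 1.6953.
By l'Huilier's theorem, tan(E/4) = √[tan(s/2) tan((s−a)/2) tan((s−b)/2) tan((s−c)/2)], giving spherical excess E = 0.3794 rad.
Area = E·R² = 0.3794 × (1737.4)² ≈ 1145105 km².

1145105 km²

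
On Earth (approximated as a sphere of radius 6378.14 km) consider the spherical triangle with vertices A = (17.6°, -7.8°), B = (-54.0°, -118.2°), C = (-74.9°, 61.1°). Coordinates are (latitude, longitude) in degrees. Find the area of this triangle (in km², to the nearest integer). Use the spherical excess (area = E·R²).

49972604 km²

Side lengths (central angles): a = 0.8918, b = 1.7747, c = 2.0263 rad; semiperimeter s = 2.3464.
By l'Huilier's theorem, tan(E/4) = √[tan(s/2) tan((s−a)/2) tan((s−b)/2) tan((s−c)/2)], giving spherical excess E = 1.2284 rad.
Area = E·R² = 1.2284 × (6378.14)² ≈ 49972604 km².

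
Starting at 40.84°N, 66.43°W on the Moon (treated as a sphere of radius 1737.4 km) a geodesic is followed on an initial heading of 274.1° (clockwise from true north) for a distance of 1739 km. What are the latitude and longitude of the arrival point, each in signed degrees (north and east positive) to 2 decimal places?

Angular distance δ = d/R = 1739/1737.4 = 1.00092 rad; initial bearing θ = 4.7839 rad.
sin φ₂ = sin φ₁ cos δ + cos φ₁ sin δ cos θ = (0.6539)(0.5395) + (0.7565)(0.8420)(0.0715) = 0.3984, so φ₂ = 23.48°.
Δλ = atan2(sin θ sin δ cos φ₁, cos δ − sin φ₁ sin φ₂) = atan2(-0.6354, 0.2790) = -66.291°.
λ₂ = -66.430° − 66.291° = -132.72°.

23.48°, -132.72°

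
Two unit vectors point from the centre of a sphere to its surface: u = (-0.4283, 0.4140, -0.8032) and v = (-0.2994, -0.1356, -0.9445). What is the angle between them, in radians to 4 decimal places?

u·v = 0.8307; |u| = 1.0000, |v| = 1.0001.
cos θ = (u·v)/(|u||v|) = 0.8307, so θ = 0.5905 rad.

0.5905 rad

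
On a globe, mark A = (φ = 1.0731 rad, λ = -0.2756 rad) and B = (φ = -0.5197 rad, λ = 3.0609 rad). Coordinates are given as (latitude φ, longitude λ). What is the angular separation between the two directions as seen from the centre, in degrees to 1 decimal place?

147.4°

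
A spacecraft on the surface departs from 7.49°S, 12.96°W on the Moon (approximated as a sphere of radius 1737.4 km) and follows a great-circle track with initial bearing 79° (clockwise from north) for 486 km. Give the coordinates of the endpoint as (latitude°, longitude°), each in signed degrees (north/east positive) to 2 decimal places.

Angular distance δ = d/R = 486/1737.4 = 0.27973 rad; initial bearing θ = 1.3788 rad.
sin φ₂ = sin φ₁ cos δ + cos φ₁ sin δ cos θ = (-0.1304)(0.9611) + (0.9915)(0.2761)(0.1908) = -0.0731, so φ₂ = -4.19°.
Δλ = atan2(sin θ sin δ cos φ₁, cos δ − sin φ₁ sin φ₂) = atan2(0.2687, 0.9516) = 15.768°.
λ₂ = -12.960° + 15.768° = 2.81°.

-4.19°, 2.81°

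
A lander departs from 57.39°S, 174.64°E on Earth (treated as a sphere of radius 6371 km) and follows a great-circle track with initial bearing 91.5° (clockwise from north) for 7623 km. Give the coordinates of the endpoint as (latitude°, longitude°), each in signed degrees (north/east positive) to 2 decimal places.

-18.73°, -106.10°

Angular distance δ = d/R = 7623/6371 = 1.19652 rad; initial bearing θ = 1.5970 rad.
sin φ₂ = sin φ₁ cos δ + cos φ₁ sin δ cos θ = (-0.8424)(0.3656) + (0.5389)(0.9308)(-0.0262) = -0.3211, so φ₂ = -18.73°.
Δλ = atan2(sin θ sin δ cos φ₁, cos δ − sin φ₁ sin φ₂) = atan2(0.5014, 0.0951) = 79.259°.
λ₂ = 174.640° + 79.259° = 253.90° → -106.10° after wrapping to (−180°, 180°].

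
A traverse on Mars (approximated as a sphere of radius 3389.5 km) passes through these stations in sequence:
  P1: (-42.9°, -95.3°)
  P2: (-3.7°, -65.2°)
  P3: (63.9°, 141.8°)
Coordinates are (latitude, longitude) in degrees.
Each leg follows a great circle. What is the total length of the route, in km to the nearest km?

9709 km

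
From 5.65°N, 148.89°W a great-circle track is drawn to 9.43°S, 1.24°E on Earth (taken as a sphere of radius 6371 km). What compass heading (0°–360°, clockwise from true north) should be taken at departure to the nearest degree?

Δλ = 150.130° = 2.6203 rad.
y = sin Δλ · cos φ₂ = (0.4980)(0.9865) = 0.4913
x = cos φ₁ sin φ₂ − sin φ₁ cos φ₂ cos Δλ = (0.9951)(-0.1638) − (0.0985)(0.9865)(-0.8672) = -0.0788
θ = atan2(y, x) = 99.12°, so the bearing is 99°.

99°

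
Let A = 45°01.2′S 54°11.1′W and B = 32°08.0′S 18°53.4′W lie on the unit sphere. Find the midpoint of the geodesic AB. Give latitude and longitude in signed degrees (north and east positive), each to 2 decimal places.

The central angle between A and B is δ = 0.5261 rad.
With f = 0.5, the slerp weights are sin((1−f)δ)/sin δ = 0.5178 and sin(fδ)/sin δ = 0.5178.
Weighted sum of the unit vectors: (0.5178)·(0.4136,-0.5732,-0.7074) + (0.5178)·(0.8012,-0.2742,-0.5319) = (0.6291, -0.4388, -0.6417).
Converting back: φ = atan2(z, √(x²+y²)) = -39.92°, λ = atan2(y, x) = -34.90°.

-39.92°, -34.90°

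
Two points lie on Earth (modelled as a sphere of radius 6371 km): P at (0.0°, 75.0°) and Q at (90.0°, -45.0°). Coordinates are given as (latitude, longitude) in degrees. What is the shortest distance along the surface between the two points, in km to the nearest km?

Let φ₁ = 0.0000 rad, φ₂ = 1.5708 rad, and Δλ = -2.0944 rad.
Haversine: a = sin²(Δφ/2) + cos φ₁ cos φ₂ sin²(Δλ/2) = 0.5000 + (1.0000)(0.0000)(0.7500) = 0.50000.
Central angle c = 2·arcsin(√a) = 1.57080 rad.
Distance = R·c = 6371 × 1.5708 ≈ 10008 km.

10008 km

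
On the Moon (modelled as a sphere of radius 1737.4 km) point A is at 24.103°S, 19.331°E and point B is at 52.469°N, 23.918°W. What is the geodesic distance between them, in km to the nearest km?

2588 km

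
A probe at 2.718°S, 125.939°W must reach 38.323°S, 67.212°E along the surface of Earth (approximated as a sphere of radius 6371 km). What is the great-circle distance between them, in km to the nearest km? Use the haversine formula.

15256 km

In radians: φ₁ = -0.0474, φ₂ = -0.6689, Δλ = -166.849° = -2.9121 rad.
Haversine: a = sin²(Δφ/2) + cos φ₁ cos φ₂ sin²(Δλ/2) = 0.0935 + (0.9989)(0.7845)(0.9869) = 0.86684.
Central angle c = 2·arcsin(√a) = 2.39453 rad.
Distance = R·c = 6371 × 2.3945 ≈ 15256 km.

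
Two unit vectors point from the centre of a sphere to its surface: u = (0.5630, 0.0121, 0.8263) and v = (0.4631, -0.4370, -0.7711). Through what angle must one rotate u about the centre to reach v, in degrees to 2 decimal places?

112.44°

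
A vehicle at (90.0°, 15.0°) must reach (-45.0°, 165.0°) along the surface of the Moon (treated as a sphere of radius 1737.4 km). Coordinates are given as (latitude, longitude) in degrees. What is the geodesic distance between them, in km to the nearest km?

4094 km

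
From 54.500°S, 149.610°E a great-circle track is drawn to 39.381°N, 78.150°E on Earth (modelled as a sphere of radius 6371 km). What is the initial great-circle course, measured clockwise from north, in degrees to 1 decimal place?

307.8°

With φ₁ = -0.9512, φ₂ = 0.6873, Δλ = -1.2472 rad, the forward-azimuth formula gives
θ = atan2( sin Δλ cos φ₂ , cos φ₁ sin φ₂ − sin φ₁ cos φ₂ cos Δλ ) = atan2(-0.7328, 0.5685) = -52.20°.
Adding 360° brings this into [0°, 360°): 307.8°.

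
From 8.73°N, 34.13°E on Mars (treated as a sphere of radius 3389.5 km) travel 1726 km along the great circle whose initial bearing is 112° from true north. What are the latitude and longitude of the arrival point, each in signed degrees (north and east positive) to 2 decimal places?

Angular distance δ = d/R = 1726/3389.5 = 0.50922 rad; initial bearing θ = 1.9548 rad.
sin φ₂ = sin φ₁ cos δ + cos φ₁ sin δ cos θ = (0.1518)(0.8731) + (0.9884)(0.4875)(-0.3746) = -0.0480, so φ₂ = -2.75°.
Δλ = atan2(sin θ sin δ cos φ₁, cos δ − sin φ₁ sin φ₂) = atan2(0.4468, 0.8804) = 26.905°.
λ₂ = 34.130° + 26.905° = 61.04°.

-2.75°, 61.04°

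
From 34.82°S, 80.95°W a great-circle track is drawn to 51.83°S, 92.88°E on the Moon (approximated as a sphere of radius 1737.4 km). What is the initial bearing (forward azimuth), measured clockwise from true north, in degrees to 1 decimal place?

Δλ = 173.830° = 3.0339 rad.
y = sin Δλ · cos φ₂ = (0.1075)(0.6180) = 0.0664
x = cos φ₁ sin φ₂ − sin φ₁ cos φ₂ cos Δλ = (0.8209)(-0.7862) − (-0.5710)(0.6180)(-0.9942) = -0.9962
θ = atan2(y, x) = 176.19°, so the bearing is 176.2°.

176.2°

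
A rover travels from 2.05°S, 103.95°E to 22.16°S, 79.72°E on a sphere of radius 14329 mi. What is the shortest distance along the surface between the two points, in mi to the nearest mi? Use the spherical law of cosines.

Let φ₁ = -0.0358 rad, φ₂ = -0.3868 rad, and Δλ = -0.4229 rad.
cos c = sin φ₁ sin φ₂ + cos φ₁ cos φ₂ cos Δλ = (-0.0358)(-0.3772) + (0.9994)(0.9261)(0.9119) = 0.85750,
so c = arccos(0.85750) = 0.54041 rad.
Distance = R·c = 14329 × 0.5404 ≈ 7744 mi.

7744 mi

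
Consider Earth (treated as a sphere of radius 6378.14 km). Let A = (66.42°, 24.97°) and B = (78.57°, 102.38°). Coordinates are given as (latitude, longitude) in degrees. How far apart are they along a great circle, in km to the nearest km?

With latitudes φ₁ = 66.420°, φ₂ = 78.570° and longitude difference Δλ = 77.410°:
Haversine: a = sin²(Δφ/2) + cos φ₁ cos φ₂ sin²(Δλ/2) = 0.0112 + (0.4000)(0.1982)(0.3910) = 0.04220.
Central angle c = 2·arcsin(√a) = 0.41379 rad.
Distance = R·c = 6378.14 × 0.4138 ≈ 2639 km.

2639 km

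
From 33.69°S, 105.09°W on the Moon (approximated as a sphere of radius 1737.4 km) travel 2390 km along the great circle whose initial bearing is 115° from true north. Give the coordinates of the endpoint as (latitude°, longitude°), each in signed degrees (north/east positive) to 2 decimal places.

-26.91°, -10.68°

Angular distance δ = d/R = 2390/1737.4 = 1.37562 rad; initial bearing θ = 2.0071 rad.
sin φ₂ = sin φ₁ cos δ + cos φ₁ sin δ cos θ = (-0.5547)(0.1939) + (0.8321)(0.9810)(-0.4226) = -0.4525, so φ₂ = -26.91°.
Δλ = atan2(sin θ sin δ cos φ₁, cos δ − sin φ₁ sin φ₂) = atan2(0.7398, -0.0571) = 94.412°.
λ₂ = -105.090° + 94.412° = -10.68°.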